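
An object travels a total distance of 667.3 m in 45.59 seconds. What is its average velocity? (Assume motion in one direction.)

v_avg = Δd / Δt = 667.3 / 45.59 = 14.64 m/s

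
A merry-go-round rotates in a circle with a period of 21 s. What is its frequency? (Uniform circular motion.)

f = 1/T = 1/21 = 0.0476 Hz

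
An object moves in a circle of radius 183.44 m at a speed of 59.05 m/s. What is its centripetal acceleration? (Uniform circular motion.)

a_c = v²/r = 59.05²/183.44 = 3486.9025/183.44 = 19.01 m/s²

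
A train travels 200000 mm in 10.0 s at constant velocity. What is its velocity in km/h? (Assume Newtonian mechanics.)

d = 200000 mm × 0.001 = 200.0 m
v = d / t = 200.0 / 10.0 = 20.0 m/s
v = 20.0 m/s / 0.2777777777777778 = 72.0 km/h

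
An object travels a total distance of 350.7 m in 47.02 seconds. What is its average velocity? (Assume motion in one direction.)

v_avg = Δd / Δt = 350.7 / 47.02 = 7.46 m/s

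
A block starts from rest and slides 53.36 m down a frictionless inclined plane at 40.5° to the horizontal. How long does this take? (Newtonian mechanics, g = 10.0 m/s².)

a = g sin(θ) = 10.0 × sin(40.5°) = 6.4945 m/s²
t = √(2d/a) = √(2 × 53.36 / 6.4945) = 4.05 s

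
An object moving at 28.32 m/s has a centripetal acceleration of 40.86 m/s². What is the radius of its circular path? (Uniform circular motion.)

r = v²/a_c = 28.32²/40.86 = 19.63 m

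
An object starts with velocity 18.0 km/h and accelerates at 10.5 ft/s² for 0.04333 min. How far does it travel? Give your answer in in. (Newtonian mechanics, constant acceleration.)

v₀ = 18.0 km/h × 0.2777777777777778 = 5.0 m/s
a = 10.5 ft/s² × 0.3048 = 3.2004 m/s²
t = 0.04333 min × 60.0 = 2.5998 s
d = v₀ × t + ½ × a × t² = 5.0 × 2.5998 + 0.5 × 3.2004 × 2.5998² = 23.8147 m
d = 23.8147 m / 0.0254 = 937.6 in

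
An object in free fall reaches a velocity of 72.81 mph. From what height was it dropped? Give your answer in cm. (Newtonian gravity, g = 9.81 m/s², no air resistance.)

v = 72.81 mph × 0.44704 = 32.549 m/s
h = v² / (2g) = 32.549² / (2 × 9.81) = 53.9978 m
h = 53.9978 m / 0.01 = 5400 cm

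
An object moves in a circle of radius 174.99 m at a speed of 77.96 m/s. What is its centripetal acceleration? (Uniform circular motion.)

a_c = v²/r = 77.96²/174.99 = 6077.7616/174.99 = 34.73 m/s²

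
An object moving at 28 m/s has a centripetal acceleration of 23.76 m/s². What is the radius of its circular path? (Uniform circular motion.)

r = v²/a_c = 28²/23.76 = 33.0 m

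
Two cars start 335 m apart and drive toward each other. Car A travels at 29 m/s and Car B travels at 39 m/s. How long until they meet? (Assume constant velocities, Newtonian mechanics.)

Combined speed: v_combined = 29 + 39 = 68 m/s
Time to meet: t = d/v_combined = 335/68 = 4.93 s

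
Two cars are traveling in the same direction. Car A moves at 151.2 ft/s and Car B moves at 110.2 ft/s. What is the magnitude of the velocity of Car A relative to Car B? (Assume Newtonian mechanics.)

v_rel = |v_A - v_B| = |151.2 - 110.2| = 41.0 ft/s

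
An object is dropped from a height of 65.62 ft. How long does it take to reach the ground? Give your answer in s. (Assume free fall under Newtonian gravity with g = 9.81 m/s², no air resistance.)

h = 65.62 ft × 0.3048 = 20.001 m
t = √(2h/g) = √(2 × 20.001 / 9.81) = 2.019 s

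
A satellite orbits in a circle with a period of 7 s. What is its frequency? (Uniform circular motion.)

f = 1/T = 1/7 = 0.1429 Hz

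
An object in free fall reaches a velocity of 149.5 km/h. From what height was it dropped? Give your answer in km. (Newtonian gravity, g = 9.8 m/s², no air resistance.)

v = 149.5 km/h × 0.2777777777777778 = 41.5278 m/s
h = v² / (2g) = 41.5278² / (2 × 9.8) = 87.9877 m
h = 87.9877 m / 1000.0 = 0.08799 km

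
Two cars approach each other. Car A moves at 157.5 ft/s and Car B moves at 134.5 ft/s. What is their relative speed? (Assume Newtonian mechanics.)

v_rel = v_A + v_B = 157.5 + 134.5 = 292.0 ft/s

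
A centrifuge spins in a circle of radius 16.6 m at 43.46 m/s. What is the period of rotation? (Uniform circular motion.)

T = 2πr/v = 2π×16.6/43.46 = 2.4 s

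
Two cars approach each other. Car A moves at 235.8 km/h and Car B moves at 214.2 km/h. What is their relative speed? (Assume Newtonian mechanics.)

v_rel = v_A + v_B = 235.8 + 214.2 = 450.0 km/h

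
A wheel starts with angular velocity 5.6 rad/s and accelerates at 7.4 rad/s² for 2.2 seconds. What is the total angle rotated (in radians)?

θ = ω₀t + ½αt² = 5.6×2.2 + ½×7.4×2.2² = 30.23 rad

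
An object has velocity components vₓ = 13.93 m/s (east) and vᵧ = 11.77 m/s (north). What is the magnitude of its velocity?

|v| = √(vₓ² + vᵧ²) = √(13.93² + 11.77²) = √(332.5778) = 18.24 m/s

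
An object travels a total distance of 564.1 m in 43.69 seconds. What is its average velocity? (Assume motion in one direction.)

v_avg = Δd / Δt = 564.1 / 43.69 = 12.91 m/s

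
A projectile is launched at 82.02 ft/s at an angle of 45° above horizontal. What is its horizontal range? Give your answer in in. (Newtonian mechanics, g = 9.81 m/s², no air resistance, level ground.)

v₀ = 82.02 ft/s × 0.3048 = 24.9997 m/s
R = v₀² × sin(2θ) / g = 24.9997² × sin(2 × 45°) / 9.81 = 624.985 × 1.0 / 9.81 = 63.709 m
R = 63.709 m / 0.0254 = 2508 in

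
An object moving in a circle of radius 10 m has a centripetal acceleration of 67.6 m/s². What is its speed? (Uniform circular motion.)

v = √(a_c × r) = √(67.6 × 10) = 26.0 m/s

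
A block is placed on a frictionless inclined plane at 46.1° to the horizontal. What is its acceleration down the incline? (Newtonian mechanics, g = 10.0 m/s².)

a = g sin(θ) = 10.0 × sin(46.1°) = 10.0 × 0.7206 = 7.21 m/s²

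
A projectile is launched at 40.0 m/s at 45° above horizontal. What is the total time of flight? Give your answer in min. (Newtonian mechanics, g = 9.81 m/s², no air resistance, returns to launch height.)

T = 2 × v₀ × sin(θ) / g = 2 × 40.0 × sin(45°) / 9.81 = 2 × 40.0 × 0.707107 / 9.81 = 5.76642 s
T = 5.76642 s / 60.0 = 0.09611 min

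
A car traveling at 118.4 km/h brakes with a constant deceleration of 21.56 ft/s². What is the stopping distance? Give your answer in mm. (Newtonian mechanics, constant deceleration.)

v₀ = 118.4 km/h × 0.2777777777777778 = 32.8889 m/s
a = 21.56 ft/s² × 0.3048 = 6.57149 m/s²
d = v₀² / (2a) = 32.8889² / (2 × 6.57149) = 1081.68 / 13.143 = 82.3008 m
d = 82.3008 m / 0.001 = 82300 mm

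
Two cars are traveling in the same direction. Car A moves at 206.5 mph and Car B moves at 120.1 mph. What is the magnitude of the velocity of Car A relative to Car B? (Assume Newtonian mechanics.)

v_rel = |v_A - v_B| = |206.5 - 120.1| = 86.4 mph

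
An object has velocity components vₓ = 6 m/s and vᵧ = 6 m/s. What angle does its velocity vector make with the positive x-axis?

θ = arctan(vᵧ/vₓ) = arctan(6/6) = 45.0°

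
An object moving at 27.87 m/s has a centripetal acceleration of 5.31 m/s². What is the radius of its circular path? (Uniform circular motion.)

r = v²/a_c = 27.87²/5.31 = 146.28 m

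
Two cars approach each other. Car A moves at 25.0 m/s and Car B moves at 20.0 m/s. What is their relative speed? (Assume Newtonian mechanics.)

v_rel = v_A + v_B = 25.0 + 20.0 = 45.0 m/s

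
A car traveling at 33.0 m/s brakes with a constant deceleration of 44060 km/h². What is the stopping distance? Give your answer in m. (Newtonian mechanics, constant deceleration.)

a = 44060 km/h² × 7.716049382716049e-05 = 3.39969 m/s²
d = v₀² / (2a) = 33.0² / (2 × 3.39969) = 1089.0 / 6.79938 = 160.2 m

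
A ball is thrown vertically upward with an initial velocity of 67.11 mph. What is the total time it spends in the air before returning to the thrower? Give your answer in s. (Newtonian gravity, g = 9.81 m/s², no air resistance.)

v₀ = 67.11 mph × 0.44704 = 30.0009 m/s
t_total = 2 × v₀ / g = 2 × 30.0009 / 9.81 = 6.116 s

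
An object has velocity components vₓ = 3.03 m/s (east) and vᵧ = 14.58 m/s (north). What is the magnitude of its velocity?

|v| = √(vₓ² + vᵧ²) = √(3.03² + 14.58²) = √(221.7573) = 14.89 m/s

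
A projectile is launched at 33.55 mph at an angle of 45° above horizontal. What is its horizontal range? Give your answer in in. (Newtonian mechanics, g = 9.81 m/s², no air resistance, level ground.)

v₀ = 33.55 mph × 0.44704 = 14.9982 m/s
R = v₀² × sin(2θ) / g = 14.9982² × sin(2 × 45°) / 9.81 = 224.946 × 1.0 / 9.81 = 22.9303 m
R = 22.9303 m / 0.0254 = 902.8 in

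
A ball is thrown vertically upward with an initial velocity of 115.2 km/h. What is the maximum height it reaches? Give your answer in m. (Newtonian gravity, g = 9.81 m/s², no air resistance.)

v₀ = 115.2 km/h × 0.2777777777777778 = 32.0 m/s
h_max = v₀² / (2g) = 32.0² / (2 × 9.81) = 1024.0 / 19.62 = 52.19 m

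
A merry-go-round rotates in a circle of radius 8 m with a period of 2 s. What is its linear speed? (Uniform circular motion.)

v = 2πr/T = 2π×8/2 = 25.13 m/s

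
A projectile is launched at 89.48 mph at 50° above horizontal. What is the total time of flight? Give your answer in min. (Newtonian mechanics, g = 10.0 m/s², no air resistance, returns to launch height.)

v₀ = 89.48 mph × 0.44704 = 40.0011 m/s
T = 2 × v₀ × sin(θ) / g = 2 × 40.0011 × sin(50°) / 10.0 = 2 × 40.0011 × 0.766044 / 10.0 = 6.12852 s
T = 6.12852 s / 60.0 = 0.1021 min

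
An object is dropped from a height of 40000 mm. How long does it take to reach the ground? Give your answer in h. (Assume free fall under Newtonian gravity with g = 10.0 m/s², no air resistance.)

h = 40000 mm × 0.001 = 40.0 m
t = √(2h/g) = √(2 × 40.0 / 10.0) = 2.82843 s
t = 2.82843 s / 3600.0 = 0.0007857 h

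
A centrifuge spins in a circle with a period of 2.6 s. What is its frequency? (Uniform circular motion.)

f = 1/T = 1/2.6 = 0.3846 Hz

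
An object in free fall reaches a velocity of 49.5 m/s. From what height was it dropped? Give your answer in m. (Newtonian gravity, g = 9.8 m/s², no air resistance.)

h = v² / (2g) = 49.5² / (2 × 9.8) = 125.0 m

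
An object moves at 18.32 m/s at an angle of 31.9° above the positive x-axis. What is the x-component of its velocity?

vₓ = v cos(θ) = 18.32 × cos(31.9°) = 15.55 m/s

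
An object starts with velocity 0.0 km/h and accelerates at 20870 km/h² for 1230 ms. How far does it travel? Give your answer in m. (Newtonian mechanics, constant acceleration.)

v₀ = 0.0 km/h × 0.2777777777777778 = 0.0 m/s
a = 20870 km/h² × 7.716049382716049e-05 = 1.61034 m/s²
t = 1230 ms × 0.001 = 1.23 s
d = v₀ × t + ½ × a × t² = 0.0 × 1.23 + 0.5 × 1.61034 × 1.23² = 1.218 m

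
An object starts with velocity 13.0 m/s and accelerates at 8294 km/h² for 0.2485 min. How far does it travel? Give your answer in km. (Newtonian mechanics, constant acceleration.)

a = 8294 km/h² × 7.716049382716049e-05 = 0.639969 m/s²
t = 0.2485 min × 60.0 = 14.91 s
d = v₀ × t + ½ × a × t² = 13.0 × 14.91 + 0.5 × 0.639969 × 14.91² = 264.965 m
d = 264.965 m / 1000.0 = 0.265 km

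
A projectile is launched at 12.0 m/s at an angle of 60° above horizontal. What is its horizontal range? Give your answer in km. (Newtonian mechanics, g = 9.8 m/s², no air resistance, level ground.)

R = v₀² × sin(2θ) / g = 12.0² × sin(2 × 60°) / 9.8 = 144.0 × 0.866025 / 9.8 = 12.7253 m
R = 12.7253 m / 1000.0 = 0.01273 km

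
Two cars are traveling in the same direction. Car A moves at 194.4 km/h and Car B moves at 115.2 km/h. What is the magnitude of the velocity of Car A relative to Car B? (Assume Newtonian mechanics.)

v_rel = |v_A - v_B| = |194.4 - 115.2| = 79.2 km/h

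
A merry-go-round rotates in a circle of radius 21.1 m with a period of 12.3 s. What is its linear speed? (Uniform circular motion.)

v = 2πr/T = 2π×21.1/12.3 = 10.78 m/s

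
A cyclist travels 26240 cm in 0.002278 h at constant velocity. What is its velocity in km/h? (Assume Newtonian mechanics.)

d = 26240 cm × 0.01 = 262.4 m
t = 0.002278 h × 3600.0 = 8.2008 s
v = d / t = 262.4 / 8.2008 = 31.9969 m/s
v = 31.9969 m/s / 0.2777777777777778 = 115.2 km/h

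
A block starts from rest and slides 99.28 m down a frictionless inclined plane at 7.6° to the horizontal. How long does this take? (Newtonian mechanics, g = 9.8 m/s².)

a = g sin(θ) = 9.8 × sin(7.6°) = 1.2961 m/s²
t = √(2d/a) = √(2 × 99.28 / 1.2961) = 12.38 s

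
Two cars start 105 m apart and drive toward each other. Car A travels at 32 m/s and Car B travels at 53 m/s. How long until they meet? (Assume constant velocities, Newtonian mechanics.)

Combined speed: v_combined = 32 + 53 = 85 m/s
Time to meet: t = d/v_combined = 105/85 = 1.24 s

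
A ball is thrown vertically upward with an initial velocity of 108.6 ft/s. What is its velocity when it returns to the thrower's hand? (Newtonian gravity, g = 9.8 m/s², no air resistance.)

By conservation of energy (no air resistance), the ball returns to the throw height with the same speed as launch, but directed downward.
|v_ground| = v₀ = 108.6 ft/s
v_ground = 108.6 ft/s (downward)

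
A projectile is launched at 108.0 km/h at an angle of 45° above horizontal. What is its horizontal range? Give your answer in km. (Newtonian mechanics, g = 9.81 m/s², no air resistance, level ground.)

v₀ = 108.0 km/h × 0.2777777777777778 = 30.0 m/s
R = v₀² × sin(2θ) / g = 30.0² × sin(2 × 45°) / 9.81 = 900.0 × 1.0 / 9.81 = 91.7431 m
R = 91.7431 m / 1000.0 = 0.09174 km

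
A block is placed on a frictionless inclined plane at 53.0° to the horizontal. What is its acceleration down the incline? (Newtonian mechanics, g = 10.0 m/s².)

a = g sin(θ) = 10.0 × sin(53.0°) = 10.0 × 0.7986 = 7.99 m/s²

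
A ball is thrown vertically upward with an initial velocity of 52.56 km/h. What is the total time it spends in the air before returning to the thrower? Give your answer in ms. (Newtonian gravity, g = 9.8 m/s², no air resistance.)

v₀ = 52.56 km/h × 0.2777777777777778 = 14.6 m/s
t_total = 2 × v₀ / g = 2 × 14.6 / 9.8 = 2.97959 s
t_total = 2.97959 s / 0.001 = 2980 ms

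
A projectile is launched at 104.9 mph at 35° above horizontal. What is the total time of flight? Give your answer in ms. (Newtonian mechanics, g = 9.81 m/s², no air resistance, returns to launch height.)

v₀ = 104.9 mph × 0.44704 = 46.8945 m/s
T = 2 × v₀ × sin(θ) / g = 2 × 46.8945 × sin(35°) / 9.81 = 2 × 46.8945 × 0.573576 / 9.81 = 5.4837 s
T = 5.4837 s / 0.001 = 5484 ms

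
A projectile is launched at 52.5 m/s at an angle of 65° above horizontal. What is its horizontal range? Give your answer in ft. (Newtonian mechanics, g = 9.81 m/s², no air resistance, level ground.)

R = v₀² × sin(2θ) / g = 52.5² × sin(2 × 65°) / 9.81 = 2756.25 × 0.766044 / 9.81 = 215.23 m
R = 215.23 m / 0.3048 = 706.1 ft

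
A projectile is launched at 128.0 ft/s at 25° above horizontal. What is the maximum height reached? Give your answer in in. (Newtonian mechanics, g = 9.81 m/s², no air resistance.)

v₀ = 128.0 ft/s × 0.3048 = 39.0144 m/s
H = v₀² × sin²(θ) / (2g) = 39.0144² × sin(25°)² / (2 × 9.81) = 1522.12 × 0.178606 / 19.62 = 13.8563 m
H = 13.8563 m / 0.0254 = 545.5 in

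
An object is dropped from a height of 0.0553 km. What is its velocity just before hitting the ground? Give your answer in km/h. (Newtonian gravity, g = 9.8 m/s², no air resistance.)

h = 0.0553 km × 1000.0 = 55.3 m
v = √(2gh) = √(2 × 9.8 × 55.3) = 32.9223 m/s
v = 32.9223 m/s / 0.2777777777777778 = 118.5 km/h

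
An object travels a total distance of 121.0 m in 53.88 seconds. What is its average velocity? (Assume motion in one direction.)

v_avg = Δd / Δt = 121.0 / 53.88 = 2.25 m/s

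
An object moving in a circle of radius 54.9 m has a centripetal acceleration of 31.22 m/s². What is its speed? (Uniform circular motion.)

v = √(a_c × r) = √(31.22 × 54.9) = 41.4 m/s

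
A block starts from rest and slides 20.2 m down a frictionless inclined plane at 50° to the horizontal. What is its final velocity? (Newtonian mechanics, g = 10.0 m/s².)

a = g sin(θ) = 10.0 × sin(50°) = 7.6604 m/s²
v = √(2ad) = √(2 × 7.6604 × 20.2) = 17.59 m/s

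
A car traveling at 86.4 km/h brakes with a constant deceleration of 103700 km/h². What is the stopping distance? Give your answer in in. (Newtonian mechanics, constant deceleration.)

v₀ = 86.4 km/h × 0.2777777777777778 = 24.0 m/s
a = 103700 km/h² × 7.716049382716049e-05 = 8.00154 m/s²
d = v₀² / (2a) = 24.0² / (2 × 8.00154) = 576.0 / 16.0031 = 35.993 m
d = 35.993 m / 0.0254 = 1417 in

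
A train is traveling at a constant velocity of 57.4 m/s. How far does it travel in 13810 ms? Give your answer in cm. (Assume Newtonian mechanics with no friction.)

t = 13810 ms × 0.001 = 13.81 s
d = v × t = 57.4 × 13.81 = 792.694 m
d = 792.694 m / 0.01 = 79270 cm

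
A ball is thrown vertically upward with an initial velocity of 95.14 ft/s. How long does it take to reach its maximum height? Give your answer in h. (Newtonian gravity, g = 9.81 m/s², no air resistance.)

v₀ = 95.14 ft/s × 0.3048 = 28.9987 m/s
t_up = v₀ / g = 28.9987 / 9.81 = 2.95603 s
t_up = 2.95603 s / 3600.0 = 0.0008211 h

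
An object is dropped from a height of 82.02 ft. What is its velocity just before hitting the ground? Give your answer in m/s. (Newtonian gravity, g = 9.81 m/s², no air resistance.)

h = 82.02 ft × 0.3048 = 24.9997 m
v = √(2gh) = √(2 × 9.81 × 24.9997) = 22.15 m/s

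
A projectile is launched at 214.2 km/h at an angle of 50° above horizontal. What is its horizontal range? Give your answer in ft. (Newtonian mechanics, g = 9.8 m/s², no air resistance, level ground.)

v₀ = 214.2 km/h × 0.2777777777777778 = 59.5 m/s
R = v₀² × sin(2θ) / g = 59.5² × sin(2 × 50°) / 9.8 = 3540.25 × 0.984808 / 9.8 = 355.762 m
R = 355.762 m / 0.3048 = 1167 ft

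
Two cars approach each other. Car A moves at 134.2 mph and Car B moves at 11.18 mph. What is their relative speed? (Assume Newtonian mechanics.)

v_rel = v_A + v_B = 134.2 + 11.18 = 145.38 mph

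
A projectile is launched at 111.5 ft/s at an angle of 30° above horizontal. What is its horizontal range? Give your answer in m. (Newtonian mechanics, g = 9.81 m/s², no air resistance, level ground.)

v₀ = 111.5 ft/s × 0.3048 = 33.9852 m/s
R = v₀² × sin(2θ) / g = 33.9852² × sin(2 × 30°) / 9.81 = 1154.99 × 0.866025 / 9.81 = 102.0 m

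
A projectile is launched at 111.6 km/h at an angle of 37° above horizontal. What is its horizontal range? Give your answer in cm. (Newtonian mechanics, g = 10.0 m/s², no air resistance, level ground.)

v₀ = 111.6 km/h × 0.2777777777777778 = 31.0 m/s
R = v₀² × sin(2θ) / g = 31.0² × sin(2 × 37°) / 10.0 = 961.0 × 0.961262 / 10.0 = 92.3773 m
R = 92.3773 m / 0.01 = 9238 cm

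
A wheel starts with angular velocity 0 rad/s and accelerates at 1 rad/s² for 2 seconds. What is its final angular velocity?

ω = ω₀ + αt = 0 + 1 × 2 = 2 rad/s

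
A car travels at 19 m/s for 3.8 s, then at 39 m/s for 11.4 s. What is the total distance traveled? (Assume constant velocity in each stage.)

d₁ = v₁t₁ = 19 × 3.8 = 72.2 m
d₂ = v₂t₂ = 39 × 11.4 = 444.6 m
d_total = 72.2 + 444.6 = 516.8 m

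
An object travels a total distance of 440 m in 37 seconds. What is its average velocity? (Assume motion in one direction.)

v_avg = Δd / Δt = 440 / 37 = 11.89 m/s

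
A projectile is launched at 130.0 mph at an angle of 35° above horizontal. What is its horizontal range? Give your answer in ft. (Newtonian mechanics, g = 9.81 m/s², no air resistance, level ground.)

v₀ = 130.0 mph × 0.44704 = 58.1152 m/s
R = v₀² × sin(2θ) / g = 58.1152² × sin(2 × 35°) / 9.81 = 3377.38 × 0.939693 / 9.81 = 323.517 m
R = 323.517 m / 0.3048 = 1061 ft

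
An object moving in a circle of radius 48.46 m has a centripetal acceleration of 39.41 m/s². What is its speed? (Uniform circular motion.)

v = √(a_c × r) = √(39.41 × 48.46) = 43.7 m/s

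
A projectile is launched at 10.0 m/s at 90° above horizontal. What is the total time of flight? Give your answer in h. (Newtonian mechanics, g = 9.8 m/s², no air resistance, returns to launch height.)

T = 2 × v₀ × sin(θ) / g = 2 × 10.0 × sin(90°) / 9.8 = 2 × 10.0 × 1.0 / 9.8 = 2.04082 s
T = 2.04082 s / 3600.0 = 0.0005669 h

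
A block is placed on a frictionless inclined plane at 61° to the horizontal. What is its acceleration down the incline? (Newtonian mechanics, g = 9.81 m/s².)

a = g sin(θ) = 9.81 × sin(61°) = 9.81 × 0.8746 = 8.58 m/s²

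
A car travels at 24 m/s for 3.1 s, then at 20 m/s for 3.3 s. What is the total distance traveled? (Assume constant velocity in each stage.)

d₁ = v₁t₁ = 24 × 3.1 = 74.4 m
d₂ = v₂t₂ = 20 × 3.3 = 66.0 m
d_total = 74.4 + 66.0 = 140.4 m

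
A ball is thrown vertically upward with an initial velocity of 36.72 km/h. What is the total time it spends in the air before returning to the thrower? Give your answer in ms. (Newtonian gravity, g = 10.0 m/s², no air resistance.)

v₀ = 36.72 km/h × 0.2777777777777778 = 10.2 m/s
t_total = 2 × v₀ / g = 2 × 10.2 / 10.0 = 2.04 s
t_total = 2.04 s / 0.001 = 2040 ms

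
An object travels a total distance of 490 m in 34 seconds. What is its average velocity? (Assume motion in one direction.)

v_avg = Δd / Δt = 490 / 34 = 14.41 m/s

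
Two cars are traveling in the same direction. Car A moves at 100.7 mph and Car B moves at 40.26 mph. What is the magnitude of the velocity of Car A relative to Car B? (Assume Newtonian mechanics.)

v_rel = |v_A - v_B| = |100.7 - 40.26| = 60.44 mph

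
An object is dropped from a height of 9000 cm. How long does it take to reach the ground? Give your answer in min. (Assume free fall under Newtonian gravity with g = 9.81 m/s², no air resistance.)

h = 9000 cm × 0.01 = 90.0 m
t = √(2h/g) = √(2 × 90.0 / 9.81) = 4.28353 s
t = 4.28353 s / 60.0 = 0.07139 min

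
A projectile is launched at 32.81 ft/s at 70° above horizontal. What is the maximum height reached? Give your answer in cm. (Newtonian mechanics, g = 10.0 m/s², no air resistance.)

v₀ = 32.81 ft/s × 0.3048 = 10.0005 m/s
H = v₀² × sin²(θ) / (2g) = 10.0005² × sin(70°)² / (2 × 10.0) = 100.01 × 0.883022 / 20.0 = 4.41555 m
H = 4.41555 m / 0.01 = 441.6 cm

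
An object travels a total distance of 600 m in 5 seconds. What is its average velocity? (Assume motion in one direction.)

v_avg = Δd / Δt = 600 / 5 = 120.0 m/s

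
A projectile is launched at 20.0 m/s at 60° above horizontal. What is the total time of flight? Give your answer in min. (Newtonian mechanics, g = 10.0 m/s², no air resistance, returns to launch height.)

T = 2 × v₀ × sin(θ) / g = 2 × 20.0 × sin(60°) / 10.0 = 2 × 20.0 × 0.866025 / 10.0 = 3.4641 s
T = 3.4641 s / 60.0 = 0.05774 min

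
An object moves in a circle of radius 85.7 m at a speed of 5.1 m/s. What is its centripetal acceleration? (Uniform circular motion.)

a_c = v²/r = 5.1²/85.7 = 26.01/85.7 = 0.3 m/s²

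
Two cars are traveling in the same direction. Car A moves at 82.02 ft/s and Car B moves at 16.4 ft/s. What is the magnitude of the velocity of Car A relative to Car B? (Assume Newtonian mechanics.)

v_rel = |v_A - v_B| = |82.02 - 16.4| = 65.62 ft/s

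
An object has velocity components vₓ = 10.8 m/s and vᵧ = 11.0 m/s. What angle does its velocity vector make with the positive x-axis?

θ = arctan(vᵧ/vₓ) = arctan(11.0/10.8) = 45.53°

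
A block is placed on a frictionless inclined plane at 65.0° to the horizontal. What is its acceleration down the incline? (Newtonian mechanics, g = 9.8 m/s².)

a = g sin(θ) = 9.8 × sin(65.0°) = 9.8 × 0.9063 = 8.88 m/s²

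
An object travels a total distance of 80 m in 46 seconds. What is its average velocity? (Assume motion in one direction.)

v_avg = Δd / Δt = 80 / 46 = 1.74 m/s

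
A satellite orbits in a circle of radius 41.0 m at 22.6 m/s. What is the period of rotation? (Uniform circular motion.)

T = 2πr/v = 2π×41.0/22.6 = 11.4 s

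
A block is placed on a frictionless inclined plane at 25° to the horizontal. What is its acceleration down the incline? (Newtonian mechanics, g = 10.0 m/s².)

a = g sin(θ) = 10.0 × sin(25°) = 10.0 × 0.4226 = 4.23 m/s²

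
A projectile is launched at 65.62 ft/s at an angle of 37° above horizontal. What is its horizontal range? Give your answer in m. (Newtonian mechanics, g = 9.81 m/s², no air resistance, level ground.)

v₀ = 65.62 ft/s × 0.3048 = 20.001 m/s
R = v₀² × sin(2θ) / g = 20.001² × sin(2 × 37°) / 9.81 = 400.04 × 0.961262 / 9.81 = 39.2 m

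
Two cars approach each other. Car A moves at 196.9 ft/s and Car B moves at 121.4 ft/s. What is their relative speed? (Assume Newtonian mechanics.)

v_rel = v_A + v_B = 196.9 + 121.4 = 318.3 ft/s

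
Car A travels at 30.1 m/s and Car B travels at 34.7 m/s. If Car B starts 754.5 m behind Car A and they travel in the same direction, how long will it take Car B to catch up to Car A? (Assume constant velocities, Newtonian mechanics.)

Relative speed: v_rel = 34.7 - 30.1 = 4.6 m/s
Time to catch: t = d₀/v_rel = 754.5/4.6 = 164.02 s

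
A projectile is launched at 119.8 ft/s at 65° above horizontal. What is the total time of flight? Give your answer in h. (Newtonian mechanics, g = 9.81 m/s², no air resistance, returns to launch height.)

v₀ = 119.8 ft/s × 0.3048 = 36.515 m/s
T = 2 × v₀ × sin(θ) / g = 2 × 36.515 × sin(65°) / 9.81 = 2 × 36.515 × 0.906308 / 9.81 = 6.74696 s
T = 6.74696 s / 3600.0 = 0.001874 h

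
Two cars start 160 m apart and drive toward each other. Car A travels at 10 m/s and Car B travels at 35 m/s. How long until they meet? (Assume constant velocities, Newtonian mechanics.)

Combined speed: v_combined = 10 + 35 = 45 m/s
Time to meet: t = d/v_combined = 160/45 = 3.56 s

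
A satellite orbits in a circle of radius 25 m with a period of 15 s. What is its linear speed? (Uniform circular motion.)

v = 2πr/T = 2π×25/15 = 10.47 m/s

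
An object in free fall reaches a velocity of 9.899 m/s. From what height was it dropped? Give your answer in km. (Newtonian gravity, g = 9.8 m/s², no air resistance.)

h = v² / (2g) = 9.899² / (2 × 9.8) = 4.9995 m
h = 4.9995 m / 1000.0 = 0.005 km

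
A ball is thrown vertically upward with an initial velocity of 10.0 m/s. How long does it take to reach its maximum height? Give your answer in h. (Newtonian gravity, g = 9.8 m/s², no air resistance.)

t_up = v₀ / g = 10.0 / 9.8 = 1.02041 s
t_up = 1.02041 s / 3600.0 = 0.0002834 h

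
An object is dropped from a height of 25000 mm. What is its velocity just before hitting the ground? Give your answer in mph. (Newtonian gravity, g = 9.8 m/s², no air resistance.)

h = 25000 mm × 0.001 = 25.0 m
v = √(2gh) = √(2 × 9.8 × 25.0) = 22.1359 m/s
v = 22.1359 m/s / 0.44704 = 49.52 mph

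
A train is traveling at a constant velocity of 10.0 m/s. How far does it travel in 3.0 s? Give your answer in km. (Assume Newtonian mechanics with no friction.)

d = v × t = 10.0 × 3.0 = 30.0 m
d = 30.0 m / 1000.0 = 0.03 km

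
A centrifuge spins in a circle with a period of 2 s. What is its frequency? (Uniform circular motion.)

f = 1/T = 1/2 = 0.5 Hz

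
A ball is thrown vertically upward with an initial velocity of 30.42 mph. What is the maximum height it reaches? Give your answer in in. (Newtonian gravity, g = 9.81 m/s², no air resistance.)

v₀ = 30.42 mph × 0.44704 = 13.599 m/s
h_max = v₀² / (2g) = 13.599² / (2 × 9.81) = 184.933 / 19.62 = 9.42574 m
h_max = 9.42574 m / 0.0254 = 371.1 in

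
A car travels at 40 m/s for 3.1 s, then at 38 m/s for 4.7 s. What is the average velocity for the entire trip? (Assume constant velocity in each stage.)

d₁ = v₁t₁ = 40 × 3.1 = 124.0 m
d₂ = v₂t₂ = 38 × 4.7 = 178.6 m
d_total = 302.6 m, t_total = 7.8 s
v_avg = d_total/t_total = 302.6/7.8 = 38.79 m/s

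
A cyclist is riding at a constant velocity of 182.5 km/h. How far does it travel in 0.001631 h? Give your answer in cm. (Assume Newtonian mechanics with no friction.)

v = 182.5 km/h × 0.2777777777777778 = 50.6944 m/s
t = 0.001631 h × 3600.0 = 5.8716 s
d = v × t = 50.6944 × 5.8716 = 297.657 m
d = 297.657 m / 0.01 = 29770 cm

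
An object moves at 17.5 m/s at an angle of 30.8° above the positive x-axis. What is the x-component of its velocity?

vₓ = v cos(θ) = 17.5 × cos(30.8°) = 15.03 m/s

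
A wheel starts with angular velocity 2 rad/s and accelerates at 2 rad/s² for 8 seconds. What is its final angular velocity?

ω = ω₀ + αt = 2 + 2 × 8 = 18 rad/s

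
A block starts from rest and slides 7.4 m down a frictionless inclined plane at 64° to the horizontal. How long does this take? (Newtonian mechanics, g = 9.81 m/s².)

a = g sin(θ) = 9.81 × sin(64°) = 8.8172 m/s²
t = √(2d/a) = √(2 × 7.4 / 8.8172) = 1.3 s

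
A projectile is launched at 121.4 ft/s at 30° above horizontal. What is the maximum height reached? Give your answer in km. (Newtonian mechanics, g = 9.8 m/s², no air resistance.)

v₀ = 121.4 ft/s × 0.3048 = 37.0027 m/s
H = v₀² × sin²(θ) / (2g) = 37.0027² × sin(30°)² / (2 × 9.8) = 1369.2 × 0.25 / 19.6 = 17.4643 m
H = 17.4643 m / 1000.0 = 0.01746 km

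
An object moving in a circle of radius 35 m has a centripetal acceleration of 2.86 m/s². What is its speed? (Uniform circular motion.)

v = √(a_c × r) = √(2.86 × 35) = 10.0 m/s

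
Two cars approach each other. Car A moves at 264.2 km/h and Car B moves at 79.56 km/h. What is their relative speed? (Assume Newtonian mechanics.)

v_rel = v_A + v_B = 264.2 + 79.56 = 343.76 km/h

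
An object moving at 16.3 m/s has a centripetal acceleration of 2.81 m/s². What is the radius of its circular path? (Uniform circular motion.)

r = v²/a_c = 16.3²/2.81 = 94.55 m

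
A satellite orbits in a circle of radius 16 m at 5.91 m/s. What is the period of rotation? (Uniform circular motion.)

T = 2πr/v = 2π×16/5.91 = 17.01 s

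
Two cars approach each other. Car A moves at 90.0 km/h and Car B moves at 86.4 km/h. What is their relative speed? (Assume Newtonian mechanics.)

v_rel = v_A + v_B = 90.0 + 86.4 = 176.4 km/h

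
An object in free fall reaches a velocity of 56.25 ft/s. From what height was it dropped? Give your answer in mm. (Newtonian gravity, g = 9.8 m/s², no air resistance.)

v = 56.25 ft/s × 0.3048 = 17.145 m/s
h = v² / (2g) = 17.145² / (2 × 9.8) = 14.9975 m
h = 14.9975 m / 0.001 = 15000 mm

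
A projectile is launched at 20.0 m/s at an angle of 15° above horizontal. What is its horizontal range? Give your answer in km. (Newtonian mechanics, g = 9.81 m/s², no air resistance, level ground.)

R = v₀² × sin(2θ) / g = 20.0² × sin(2 × 15°) / 9.81 = 400.0 × 0.5 / 9.81 = 20.3874 m
R = 20.3874 m / 1000.0 = 0.02039 km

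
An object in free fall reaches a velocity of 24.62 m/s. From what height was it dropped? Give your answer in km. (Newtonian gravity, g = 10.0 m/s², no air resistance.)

h = v² / (2g) = 24.62² / (2 × 10.0) = 30.3072 m
h = 30.3072 m / 1000.0 = 0.03031 km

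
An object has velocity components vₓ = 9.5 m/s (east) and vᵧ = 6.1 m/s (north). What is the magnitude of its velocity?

|v| = √(vₓ² + vᵧ²) = √(9.5² + 6.1²) = √(127.46) = 11.29 m/s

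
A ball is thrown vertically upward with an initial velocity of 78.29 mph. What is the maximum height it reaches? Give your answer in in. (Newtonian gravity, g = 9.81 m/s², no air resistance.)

v₀ = 78.29 mph × 0.44704 = 34.9988 m/s
h_max = v₀² / (2g) = 34.9988² / (2 × 9.81) = 1224.92 / 19.62 = 62.4322 m
h_max = 62.4322 m / 0.0254 = 2458 in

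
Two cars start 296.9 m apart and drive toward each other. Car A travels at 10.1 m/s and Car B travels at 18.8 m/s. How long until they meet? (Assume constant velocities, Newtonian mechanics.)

Combined speed: v_combined = 10.1 + 18.8 = 28.9 m/s
Time to meet: t = d/v_combined = 296.9/28.9 = 10.27 s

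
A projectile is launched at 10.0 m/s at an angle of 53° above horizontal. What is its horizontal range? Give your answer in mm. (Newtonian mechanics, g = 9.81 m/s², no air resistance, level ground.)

R = v₀² × sin(2θ) / g = 10.0² × sin(2 × 53°) / 9.81 = 100.0 × 0.961262 / 9.81 = 9.7988 m
R = 9.7988 m / 0.001 = 9799 mm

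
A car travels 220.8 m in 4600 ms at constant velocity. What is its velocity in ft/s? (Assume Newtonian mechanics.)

t = 4600 ms × 0.001 = 4.6 s
v = d / t = 220.8 / 4.6 = 48.0 m/s
v = 48.0 m/s / 0.3048 = 157.5 ft/s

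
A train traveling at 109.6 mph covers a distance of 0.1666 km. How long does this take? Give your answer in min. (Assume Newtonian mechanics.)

d = 0.1666 km × 1000.0 = 166.6 m
v = 109.6 mph × 0.44704 = 48.9956 m/s
t = d / v = 166.6 / 48.9956 = 3.40031 s
t = 3.40031 s / 60.0 = 0.05667 min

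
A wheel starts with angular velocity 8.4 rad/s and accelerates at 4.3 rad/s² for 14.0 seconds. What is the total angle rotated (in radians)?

θ = ω₀t + ½αt² = 8.4×14.0 + ½×4.3×14.0² = 539.0 rad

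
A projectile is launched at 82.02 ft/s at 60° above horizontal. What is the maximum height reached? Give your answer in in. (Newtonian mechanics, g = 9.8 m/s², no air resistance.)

v₀ = 82.02 ft/s × 0.3048 = 24.9997 m/s
H = v₀² × sin²(θ) / (2g) = 24.9997² × sin(60°)² / (2 × 9.8) = 624.985 × 0.75 / 19.6 = 23.9152 m
H = 23.9152 m / 0.0254 = 941.5 in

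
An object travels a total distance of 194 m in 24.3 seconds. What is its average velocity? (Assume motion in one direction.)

v_avg = Δd / Δt = 194 / 24.3 = 7.98 m/s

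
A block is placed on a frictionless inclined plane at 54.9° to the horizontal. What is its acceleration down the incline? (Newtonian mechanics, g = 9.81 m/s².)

a = g sin(θ) = 9.81 × sin(54.9°) = 9.81 × 0.8181 = 8.03 m/s²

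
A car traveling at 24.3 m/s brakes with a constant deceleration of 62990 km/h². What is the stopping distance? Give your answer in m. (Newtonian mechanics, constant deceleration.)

a = 62990 km/h² × 7.716049382716049e-05 = 4.86034 m/s²
d = v₀² / (2a) = 24.3² / (2 × 4.86034) = 590.49 / 9.72068 = 60.75 m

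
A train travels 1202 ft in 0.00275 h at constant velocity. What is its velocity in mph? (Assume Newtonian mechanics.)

d = 1202 ft × 0.3048 = 366.37 m
t = 0.00275 h × 3600.0 = 9.9 s
v = d / t = 366.37 / 9.9 = 37.0071 m/s
v = 37.0071 m/s / 0.44704 = 82.78 mph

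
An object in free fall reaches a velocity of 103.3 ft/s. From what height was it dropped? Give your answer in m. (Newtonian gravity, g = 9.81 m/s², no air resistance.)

v = 103.3 ft/s × 0.3048 = 31.4858 m/s
h = v² / (2g) = 31.4858² / (2 × 9.81) = 50.53 m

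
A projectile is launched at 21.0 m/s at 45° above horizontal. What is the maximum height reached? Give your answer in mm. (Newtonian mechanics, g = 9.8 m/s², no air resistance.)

H = v₀² × sin²(θ) / (2g) = 21.0² × sin(45°)² / (2 × 9.8) = 441.0 × 0.5 / 19.6 = 11.25 m
H = 11.25 m / 0.001 = 11250 mm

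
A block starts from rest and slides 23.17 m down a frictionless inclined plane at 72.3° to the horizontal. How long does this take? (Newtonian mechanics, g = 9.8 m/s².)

a = g sin(θ) = 9.8 × sin(72.3°) = 9.3361 m/s²
t = √(2d/a) = √(2 × 23.17 / 9.3361) = 2.23 s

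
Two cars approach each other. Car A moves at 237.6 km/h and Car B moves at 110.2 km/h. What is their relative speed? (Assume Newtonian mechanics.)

v_rel = v_A + v_B = 237.6 + 110.2 = 347.8 km/h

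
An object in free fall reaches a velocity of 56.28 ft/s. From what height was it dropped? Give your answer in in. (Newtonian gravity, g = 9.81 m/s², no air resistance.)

v = 56.28 ft/s × 0.3048 = 17.1541 m/s
h = v² / (2g) = 17.1541² / (2 × 9.81) = 14.9981 m
h = 14.9981 m / 0.0254 = 590.5 in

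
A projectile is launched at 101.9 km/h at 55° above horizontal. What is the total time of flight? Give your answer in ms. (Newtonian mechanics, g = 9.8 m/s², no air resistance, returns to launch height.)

v₀ = 101.9 km/h × 0.2777777777777778 = 28.3056 m/s
T = 2 × v₀ × sin(θ) / g = 2 × 28.3056 × sin(55°) / 9.8 = 2 × 28.3056 × 0.819152 / 9.8 = 4.73196 s
T = 4.73196 s / 0.001 = 4732 ms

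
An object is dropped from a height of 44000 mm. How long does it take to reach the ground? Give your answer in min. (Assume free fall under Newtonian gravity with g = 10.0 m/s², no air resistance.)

h = 44000 mm × 0.001 = 44.0 m
t = √(2h/g) = √(2 × 44.0 / 10.0) = 2.96648 s
t = 2.96648 s / 60.0 = 0.04944 min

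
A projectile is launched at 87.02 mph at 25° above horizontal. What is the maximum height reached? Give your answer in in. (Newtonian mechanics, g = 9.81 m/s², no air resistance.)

v₀ = 87.02 mph × 0.44704 = 38.9014 m/s
H = v₀² × sin²(θ) / (2g) = 38.9014² × sin(25°)² / (2 × 9.81) = 1513.32 × 0.178606 / 19.62 = 13.7761 m
H = 13.7761 m / 0.0254 = 542.4 in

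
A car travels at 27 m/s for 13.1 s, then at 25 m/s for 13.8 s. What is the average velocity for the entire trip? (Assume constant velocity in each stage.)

d₁ = v₁t₁ = 27 × 13.1 = 353.7 m
d₂ = v₂t₂ = 25 × 13.8 = 345.0 m
d_total = 698.7 m, t_total = 26.9 s
v_avg = d_total/t_total = 698.7/26.9 = 25.97 m/s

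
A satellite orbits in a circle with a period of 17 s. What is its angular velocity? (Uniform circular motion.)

ω = 2π/T = 2π/17 = 0.3696 rad/s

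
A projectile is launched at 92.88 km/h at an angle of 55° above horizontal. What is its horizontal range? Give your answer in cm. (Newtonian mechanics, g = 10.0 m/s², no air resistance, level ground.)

v₀ = 92.88 km/h × 0.2777777777777778 = 25.8 m/s
R = v₀² × sin(2θ) / g = 25.8² × sin(2 × 55°) / 10.0 = 665.64 × 0.939693 / 10.0 = 62.5497 m
R = 62.5497 m / 0.01 = 6255 cm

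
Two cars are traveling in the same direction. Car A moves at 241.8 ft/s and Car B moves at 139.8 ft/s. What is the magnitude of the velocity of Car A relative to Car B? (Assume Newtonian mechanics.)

v_rel = |v_A - v_B| = |241.8 - 139.8| = 102.0 ft/s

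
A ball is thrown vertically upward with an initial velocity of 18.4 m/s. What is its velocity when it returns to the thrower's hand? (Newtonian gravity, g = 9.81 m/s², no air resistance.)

By conservation of energy (no air resistance), the ball returns to the throw height with the same speed as launch, but directed downward.
|v_ground| = v₀ = 18.4 m/s
v_ground = 18.4 m/s (downward)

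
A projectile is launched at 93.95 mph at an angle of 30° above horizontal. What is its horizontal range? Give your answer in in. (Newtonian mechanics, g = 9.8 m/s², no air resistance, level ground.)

v₀ = 93.95 mph × 0.44704 = 41.9994 m/s
R = v₀² × sin(2θ) / g = 41.9994² × sin(2 × 30°) / 9.8 = 1763.95 × 0.866025 / 9.8 = 155.88 m
R = 155.88 m / 0.0254 = 6137 in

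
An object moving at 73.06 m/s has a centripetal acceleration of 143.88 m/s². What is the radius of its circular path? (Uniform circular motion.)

r = v²/a_c = 73.06²/143.88 = 37.1 m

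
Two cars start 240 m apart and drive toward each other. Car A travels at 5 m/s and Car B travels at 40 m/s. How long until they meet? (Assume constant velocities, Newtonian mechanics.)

Combined speed: v_combined = 5 + 40 = 45 m/s
Time to meet: t = d/v_combined = 240/45 = 5.33 s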